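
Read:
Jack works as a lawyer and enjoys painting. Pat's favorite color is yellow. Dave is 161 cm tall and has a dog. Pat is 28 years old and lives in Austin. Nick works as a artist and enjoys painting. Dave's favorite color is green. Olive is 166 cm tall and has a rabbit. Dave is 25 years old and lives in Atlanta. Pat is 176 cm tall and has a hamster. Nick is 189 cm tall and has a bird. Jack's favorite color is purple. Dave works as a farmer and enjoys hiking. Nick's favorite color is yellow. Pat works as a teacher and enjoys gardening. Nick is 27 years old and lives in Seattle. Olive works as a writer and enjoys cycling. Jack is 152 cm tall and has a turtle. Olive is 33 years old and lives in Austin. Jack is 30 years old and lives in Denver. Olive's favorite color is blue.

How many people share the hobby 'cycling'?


Count: 1

1


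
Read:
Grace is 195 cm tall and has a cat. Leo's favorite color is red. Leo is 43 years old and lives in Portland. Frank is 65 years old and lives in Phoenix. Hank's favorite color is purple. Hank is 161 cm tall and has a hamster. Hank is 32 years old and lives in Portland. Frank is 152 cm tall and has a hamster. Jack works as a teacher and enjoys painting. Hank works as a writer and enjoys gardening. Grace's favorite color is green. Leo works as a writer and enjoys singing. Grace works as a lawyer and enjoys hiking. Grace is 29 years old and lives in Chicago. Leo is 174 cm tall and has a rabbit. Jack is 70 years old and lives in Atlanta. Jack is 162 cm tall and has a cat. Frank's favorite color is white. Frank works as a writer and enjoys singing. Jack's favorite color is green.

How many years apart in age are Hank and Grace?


32 vs 29, diff = 3

3


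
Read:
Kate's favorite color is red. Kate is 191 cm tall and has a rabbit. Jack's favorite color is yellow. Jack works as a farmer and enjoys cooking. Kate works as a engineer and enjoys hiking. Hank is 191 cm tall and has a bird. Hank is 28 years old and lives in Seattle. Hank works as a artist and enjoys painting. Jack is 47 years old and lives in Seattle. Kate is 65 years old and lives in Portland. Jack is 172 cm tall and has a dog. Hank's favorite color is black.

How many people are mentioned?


People: Kate, Hank, Jack. Count = 3

3


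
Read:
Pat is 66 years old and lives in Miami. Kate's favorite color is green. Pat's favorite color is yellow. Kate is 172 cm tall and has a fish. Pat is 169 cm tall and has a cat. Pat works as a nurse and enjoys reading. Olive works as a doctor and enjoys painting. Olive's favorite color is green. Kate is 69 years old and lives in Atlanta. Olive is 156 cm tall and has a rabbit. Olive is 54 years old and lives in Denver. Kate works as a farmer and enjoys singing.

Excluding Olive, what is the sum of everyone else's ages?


Sum (excluding Olive): 135

135


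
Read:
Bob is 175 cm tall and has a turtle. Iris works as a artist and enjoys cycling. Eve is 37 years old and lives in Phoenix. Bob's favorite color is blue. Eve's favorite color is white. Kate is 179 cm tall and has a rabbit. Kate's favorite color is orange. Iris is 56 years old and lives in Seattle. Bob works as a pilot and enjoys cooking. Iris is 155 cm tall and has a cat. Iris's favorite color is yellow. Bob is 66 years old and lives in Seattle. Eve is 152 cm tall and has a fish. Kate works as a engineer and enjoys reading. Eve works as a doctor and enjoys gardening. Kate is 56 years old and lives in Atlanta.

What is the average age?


Sum=215, n=4, avg=53.75

53.75


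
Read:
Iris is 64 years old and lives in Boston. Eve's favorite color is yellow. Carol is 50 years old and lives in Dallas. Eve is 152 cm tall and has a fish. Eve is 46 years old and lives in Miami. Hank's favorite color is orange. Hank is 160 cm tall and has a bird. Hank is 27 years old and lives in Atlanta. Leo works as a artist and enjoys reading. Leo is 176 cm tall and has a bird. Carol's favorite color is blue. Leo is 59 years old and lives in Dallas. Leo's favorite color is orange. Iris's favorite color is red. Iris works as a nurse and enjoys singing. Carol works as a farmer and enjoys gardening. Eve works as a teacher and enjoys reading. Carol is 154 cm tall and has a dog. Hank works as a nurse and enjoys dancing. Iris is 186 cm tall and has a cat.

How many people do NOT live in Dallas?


Not in Dallas: 3

3


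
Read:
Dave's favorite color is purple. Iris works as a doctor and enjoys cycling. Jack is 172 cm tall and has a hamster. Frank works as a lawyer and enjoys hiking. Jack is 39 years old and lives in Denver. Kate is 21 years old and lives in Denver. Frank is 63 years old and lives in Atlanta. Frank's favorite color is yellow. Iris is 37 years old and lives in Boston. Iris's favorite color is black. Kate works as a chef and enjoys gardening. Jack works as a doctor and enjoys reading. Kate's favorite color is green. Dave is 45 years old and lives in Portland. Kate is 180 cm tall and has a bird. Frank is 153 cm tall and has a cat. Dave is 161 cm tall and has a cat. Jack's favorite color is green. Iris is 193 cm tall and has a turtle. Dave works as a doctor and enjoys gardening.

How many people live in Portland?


Count in Portland: 1

1


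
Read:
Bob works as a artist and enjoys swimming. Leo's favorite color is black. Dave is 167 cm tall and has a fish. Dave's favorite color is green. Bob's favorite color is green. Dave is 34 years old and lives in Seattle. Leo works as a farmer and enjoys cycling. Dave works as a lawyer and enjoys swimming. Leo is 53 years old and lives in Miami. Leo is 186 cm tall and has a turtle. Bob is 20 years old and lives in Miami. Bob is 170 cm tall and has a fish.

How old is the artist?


The artist is Bob, age 20

20


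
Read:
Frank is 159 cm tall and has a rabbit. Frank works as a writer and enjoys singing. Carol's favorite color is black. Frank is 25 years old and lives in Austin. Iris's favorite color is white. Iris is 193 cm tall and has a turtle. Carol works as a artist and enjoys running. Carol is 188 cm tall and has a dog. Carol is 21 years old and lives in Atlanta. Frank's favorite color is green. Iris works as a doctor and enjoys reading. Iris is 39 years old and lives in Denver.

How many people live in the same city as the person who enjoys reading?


Person with hobby reading is Iris, city Denver. Count = 1

1


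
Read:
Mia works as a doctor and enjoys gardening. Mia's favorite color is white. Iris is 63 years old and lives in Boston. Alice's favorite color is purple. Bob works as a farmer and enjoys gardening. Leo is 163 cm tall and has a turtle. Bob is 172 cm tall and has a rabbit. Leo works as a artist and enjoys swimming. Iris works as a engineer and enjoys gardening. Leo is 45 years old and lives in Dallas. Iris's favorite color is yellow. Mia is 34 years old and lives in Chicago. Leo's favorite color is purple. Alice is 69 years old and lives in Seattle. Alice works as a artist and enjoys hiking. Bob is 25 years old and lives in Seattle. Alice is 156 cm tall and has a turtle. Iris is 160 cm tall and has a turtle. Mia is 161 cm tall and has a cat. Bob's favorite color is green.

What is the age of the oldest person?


Oldest: Alice at 69

69


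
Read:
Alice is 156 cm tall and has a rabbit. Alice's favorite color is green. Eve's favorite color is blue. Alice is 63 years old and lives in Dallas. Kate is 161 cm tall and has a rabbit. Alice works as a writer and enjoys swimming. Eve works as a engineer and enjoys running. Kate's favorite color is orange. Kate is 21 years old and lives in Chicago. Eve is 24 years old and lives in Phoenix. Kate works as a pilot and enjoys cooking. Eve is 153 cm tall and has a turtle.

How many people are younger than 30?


Filter: 2

2


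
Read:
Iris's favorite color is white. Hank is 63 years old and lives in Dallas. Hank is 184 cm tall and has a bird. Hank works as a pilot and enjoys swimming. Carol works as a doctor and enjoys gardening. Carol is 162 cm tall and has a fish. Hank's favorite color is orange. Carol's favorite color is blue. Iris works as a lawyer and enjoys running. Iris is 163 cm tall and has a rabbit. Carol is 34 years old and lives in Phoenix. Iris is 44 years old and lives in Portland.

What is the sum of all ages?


63+44+34 = 141

141


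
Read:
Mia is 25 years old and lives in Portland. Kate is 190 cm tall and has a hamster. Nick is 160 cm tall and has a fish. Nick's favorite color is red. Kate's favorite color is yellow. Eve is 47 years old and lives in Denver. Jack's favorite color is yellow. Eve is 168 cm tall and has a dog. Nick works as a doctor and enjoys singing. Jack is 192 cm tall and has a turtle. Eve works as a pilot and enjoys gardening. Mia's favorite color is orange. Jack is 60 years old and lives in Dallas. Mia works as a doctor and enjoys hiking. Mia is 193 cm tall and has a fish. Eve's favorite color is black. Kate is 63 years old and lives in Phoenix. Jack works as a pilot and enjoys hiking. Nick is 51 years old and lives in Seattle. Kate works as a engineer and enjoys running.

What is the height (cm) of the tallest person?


Tallest: Mia at 193 cm

193


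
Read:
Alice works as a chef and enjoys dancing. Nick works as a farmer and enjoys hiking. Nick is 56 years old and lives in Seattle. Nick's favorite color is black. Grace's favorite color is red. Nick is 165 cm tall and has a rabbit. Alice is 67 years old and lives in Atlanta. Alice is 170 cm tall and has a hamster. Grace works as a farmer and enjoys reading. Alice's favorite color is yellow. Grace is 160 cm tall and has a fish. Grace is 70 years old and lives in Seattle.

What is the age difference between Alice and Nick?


|67 - 56| = 11

11


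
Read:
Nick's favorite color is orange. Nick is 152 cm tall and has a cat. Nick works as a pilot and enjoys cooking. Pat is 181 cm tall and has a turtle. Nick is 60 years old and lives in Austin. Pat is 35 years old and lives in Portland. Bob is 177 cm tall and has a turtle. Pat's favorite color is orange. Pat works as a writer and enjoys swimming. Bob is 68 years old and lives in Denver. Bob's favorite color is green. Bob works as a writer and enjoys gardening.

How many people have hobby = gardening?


Count: 1

1


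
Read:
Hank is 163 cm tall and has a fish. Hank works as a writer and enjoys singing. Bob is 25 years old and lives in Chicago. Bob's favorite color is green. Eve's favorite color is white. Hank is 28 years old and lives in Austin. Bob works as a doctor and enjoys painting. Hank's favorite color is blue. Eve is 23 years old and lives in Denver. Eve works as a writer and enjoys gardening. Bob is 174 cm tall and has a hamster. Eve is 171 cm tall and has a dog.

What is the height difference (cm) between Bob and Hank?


|174 - 163| = 11

11


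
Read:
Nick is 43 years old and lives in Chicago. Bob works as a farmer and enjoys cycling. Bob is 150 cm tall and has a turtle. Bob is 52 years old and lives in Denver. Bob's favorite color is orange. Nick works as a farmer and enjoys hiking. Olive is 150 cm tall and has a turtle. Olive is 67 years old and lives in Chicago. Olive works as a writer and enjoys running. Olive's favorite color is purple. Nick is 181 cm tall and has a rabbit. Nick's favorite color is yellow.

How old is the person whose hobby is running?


Person with hobby=running is Olive, age 67

67


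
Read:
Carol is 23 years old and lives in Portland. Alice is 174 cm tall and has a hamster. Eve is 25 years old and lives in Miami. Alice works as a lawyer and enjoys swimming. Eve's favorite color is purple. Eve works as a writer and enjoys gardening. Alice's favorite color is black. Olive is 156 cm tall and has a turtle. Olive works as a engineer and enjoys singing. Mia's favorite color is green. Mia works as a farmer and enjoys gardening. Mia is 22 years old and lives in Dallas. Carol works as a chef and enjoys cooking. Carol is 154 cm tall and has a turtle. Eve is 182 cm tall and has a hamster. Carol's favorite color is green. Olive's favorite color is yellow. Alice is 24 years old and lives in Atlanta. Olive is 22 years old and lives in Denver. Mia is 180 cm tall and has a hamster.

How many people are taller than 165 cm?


Taller than 165: 3

3


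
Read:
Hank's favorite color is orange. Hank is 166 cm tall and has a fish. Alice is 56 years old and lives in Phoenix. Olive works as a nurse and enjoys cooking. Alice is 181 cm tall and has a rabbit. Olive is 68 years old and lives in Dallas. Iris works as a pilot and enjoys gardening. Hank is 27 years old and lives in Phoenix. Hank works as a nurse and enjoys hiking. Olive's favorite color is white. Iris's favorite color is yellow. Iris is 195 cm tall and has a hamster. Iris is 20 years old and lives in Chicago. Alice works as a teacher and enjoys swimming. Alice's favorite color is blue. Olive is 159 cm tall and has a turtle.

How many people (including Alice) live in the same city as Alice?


Alice lives in Phoenix. Count = 2

2


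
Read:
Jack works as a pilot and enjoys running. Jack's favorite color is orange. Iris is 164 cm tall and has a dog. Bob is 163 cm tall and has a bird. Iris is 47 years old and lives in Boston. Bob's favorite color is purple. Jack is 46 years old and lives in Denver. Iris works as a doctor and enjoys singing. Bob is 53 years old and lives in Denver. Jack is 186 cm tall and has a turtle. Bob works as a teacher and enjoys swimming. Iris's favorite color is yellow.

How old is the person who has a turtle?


Person with turtle is Jack, age 46

46


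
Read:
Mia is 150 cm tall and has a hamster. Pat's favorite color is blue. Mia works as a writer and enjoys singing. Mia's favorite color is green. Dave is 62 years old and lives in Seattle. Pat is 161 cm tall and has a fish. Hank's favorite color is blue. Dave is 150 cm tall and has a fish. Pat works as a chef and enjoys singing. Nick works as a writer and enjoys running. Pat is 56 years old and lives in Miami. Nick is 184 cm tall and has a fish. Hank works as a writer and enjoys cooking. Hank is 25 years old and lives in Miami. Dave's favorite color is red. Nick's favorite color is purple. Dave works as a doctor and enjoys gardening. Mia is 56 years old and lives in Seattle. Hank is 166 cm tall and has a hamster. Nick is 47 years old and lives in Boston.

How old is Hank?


Hank is 25 years old

25


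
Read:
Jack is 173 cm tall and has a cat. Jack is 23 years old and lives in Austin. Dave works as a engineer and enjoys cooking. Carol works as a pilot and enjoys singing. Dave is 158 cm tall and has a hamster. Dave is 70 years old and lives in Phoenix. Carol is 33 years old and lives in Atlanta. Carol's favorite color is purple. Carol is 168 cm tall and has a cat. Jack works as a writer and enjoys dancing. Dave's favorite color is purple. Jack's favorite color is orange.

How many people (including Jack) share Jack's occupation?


Jack is a writer. Count = 1

1


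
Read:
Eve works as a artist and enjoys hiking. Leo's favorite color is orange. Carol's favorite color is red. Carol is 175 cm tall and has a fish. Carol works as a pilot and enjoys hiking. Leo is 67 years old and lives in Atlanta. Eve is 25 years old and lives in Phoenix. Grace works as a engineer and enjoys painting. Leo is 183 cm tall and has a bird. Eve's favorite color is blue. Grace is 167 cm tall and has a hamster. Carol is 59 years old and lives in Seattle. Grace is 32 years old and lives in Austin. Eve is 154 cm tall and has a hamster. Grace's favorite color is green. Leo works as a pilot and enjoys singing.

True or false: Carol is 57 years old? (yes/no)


Carol is actually 59. no

no


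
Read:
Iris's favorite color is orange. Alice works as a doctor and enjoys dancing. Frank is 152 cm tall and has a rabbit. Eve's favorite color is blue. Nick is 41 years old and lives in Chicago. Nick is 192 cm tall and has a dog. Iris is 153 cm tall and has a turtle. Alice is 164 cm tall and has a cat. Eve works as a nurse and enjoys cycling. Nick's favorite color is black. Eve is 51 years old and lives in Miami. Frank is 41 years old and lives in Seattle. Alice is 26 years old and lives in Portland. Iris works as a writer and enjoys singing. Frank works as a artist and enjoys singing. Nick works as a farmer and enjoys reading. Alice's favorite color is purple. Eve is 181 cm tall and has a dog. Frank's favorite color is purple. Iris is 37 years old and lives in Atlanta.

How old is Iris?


Iris is 37 years old

37


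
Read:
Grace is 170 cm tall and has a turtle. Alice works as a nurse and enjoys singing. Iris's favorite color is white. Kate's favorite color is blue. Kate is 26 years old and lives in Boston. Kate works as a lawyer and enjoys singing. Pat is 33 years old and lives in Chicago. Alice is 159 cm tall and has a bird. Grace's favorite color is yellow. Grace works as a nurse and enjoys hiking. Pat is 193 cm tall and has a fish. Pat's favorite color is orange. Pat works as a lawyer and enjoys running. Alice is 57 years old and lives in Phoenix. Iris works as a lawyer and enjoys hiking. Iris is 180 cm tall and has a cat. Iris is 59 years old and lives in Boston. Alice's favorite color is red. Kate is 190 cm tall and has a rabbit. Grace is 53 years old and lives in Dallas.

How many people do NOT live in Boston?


Not in Boston: 3

3


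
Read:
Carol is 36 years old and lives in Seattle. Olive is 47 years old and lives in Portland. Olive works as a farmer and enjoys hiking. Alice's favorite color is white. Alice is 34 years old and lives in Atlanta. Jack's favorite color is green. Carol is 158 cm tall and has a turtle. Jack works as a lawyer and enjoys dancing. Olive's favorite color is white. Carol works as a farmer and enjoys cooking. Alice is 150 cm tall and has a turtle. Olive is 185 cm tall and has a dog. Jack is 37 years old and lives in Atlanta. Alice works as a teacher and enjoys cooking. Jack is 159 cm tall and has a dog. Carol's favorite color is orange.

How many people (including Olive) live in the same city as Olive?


Olive lives in Portland. Count = 1

1


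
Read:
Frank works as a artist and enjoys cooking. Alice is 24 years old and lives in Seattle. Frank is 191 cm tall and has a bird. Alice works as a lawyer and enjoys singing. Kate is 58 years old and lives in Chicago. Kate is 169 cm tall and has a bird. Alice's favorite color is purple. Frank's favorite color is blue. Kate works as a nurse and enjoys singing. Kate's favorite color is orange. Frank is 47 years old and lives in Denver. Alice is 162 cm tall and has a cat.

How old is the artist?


The artist is Frank, age 47

47


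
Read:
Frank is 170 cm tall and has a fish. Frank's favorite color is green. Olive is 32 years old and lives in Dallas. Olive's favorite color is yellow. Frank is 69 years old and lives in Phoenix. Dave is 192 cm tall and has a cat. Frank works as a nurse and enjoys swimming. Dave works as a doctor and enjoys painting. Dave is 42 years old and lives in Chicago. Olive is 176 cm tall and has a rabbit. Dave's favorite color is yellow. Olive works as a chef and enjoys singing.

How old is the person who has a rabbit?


Person with rabbit is Olive, age 32

32


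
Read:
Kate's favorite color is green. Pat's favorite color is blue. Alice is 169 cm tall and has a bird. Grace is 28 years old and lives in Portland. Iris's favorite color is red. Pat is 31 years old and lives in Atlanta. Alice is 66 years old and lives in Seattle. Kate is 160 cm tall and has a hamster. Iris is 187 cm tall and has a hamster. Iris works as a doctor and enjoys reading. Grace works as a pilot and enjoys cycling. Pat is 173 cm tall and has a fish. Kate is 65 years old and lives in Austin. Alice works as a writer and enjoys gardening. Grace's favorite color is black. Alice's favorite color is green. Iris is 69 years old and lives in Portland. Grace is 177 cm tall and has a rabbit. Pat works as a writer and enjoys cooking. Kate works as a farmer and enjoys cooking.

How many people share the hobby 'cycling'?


Count: 1

1


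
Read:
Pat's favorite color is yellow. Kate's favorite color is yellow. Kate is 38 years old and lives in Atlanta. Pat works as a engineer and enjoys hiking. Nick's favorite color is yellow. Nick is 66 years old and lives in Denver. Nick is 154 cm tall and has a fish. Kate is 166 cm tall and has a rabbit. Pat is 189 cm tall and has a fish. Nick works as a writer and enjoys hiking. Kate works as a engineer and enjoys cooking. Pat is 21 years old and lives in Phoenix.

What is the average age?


Sum=125, n=3, avg=41.67

41.67


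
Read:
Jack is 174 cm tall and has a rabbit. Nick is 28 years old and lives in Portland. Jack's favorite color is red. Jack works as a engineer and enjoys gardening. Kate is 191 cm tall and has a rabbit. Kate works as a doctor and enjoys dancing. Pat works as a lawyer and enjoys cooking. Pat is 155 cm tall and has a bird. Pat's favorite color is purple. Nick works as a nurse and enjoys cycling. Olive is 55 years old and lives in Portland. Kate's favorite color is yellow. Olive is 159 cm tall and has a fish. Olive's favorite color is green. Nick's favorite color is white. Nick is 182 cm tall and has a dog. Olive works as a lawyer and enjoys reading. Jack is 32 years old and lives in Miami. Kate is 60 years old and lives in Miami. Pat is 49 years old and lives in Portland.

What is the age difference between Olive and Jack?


|55 - 32| = 23

23


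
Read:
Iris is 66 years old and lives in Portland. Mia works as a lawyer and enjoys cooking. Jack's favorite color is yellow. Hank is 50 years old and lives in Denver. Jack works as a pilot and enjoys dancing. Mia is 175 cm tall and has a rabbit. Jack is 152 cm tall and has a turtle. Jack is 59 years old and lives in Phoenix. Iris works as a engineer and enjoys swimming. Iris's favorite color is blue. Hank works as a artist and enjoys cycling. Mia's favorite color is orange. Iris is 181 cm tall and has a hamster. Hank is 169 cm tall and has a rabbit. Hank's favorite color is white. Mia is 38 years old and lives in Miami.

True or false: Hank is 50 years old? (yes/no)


Hank is actually 50. yes

yes


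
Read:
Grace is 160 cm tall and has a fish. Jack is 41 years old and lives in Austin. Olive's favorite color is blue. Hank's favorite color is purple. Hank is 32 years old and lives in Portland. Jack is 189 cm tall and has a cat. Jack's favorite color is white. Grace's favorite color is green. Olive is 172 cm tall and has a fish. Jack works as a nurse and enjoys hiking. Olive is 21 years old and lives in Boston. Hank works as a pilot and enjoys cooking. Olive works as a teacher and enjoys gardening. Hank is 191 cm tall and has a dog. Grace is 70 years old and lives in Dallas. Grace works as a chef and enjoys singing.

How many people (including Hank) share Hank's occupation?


Hank is a pilot. Count = 1

1


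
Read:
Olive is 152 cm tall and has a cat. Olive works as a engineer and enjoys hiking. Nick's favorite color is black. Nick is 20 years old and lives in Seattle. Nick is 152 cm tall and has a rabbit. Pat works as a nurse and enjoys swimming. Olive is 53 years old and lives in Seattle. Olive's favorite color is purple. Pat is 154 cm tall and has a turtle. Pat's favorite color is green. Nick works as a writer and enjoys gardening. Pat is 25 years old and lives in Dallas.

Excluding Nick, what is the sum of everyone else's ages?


Sum (excluding Nick): 78

78


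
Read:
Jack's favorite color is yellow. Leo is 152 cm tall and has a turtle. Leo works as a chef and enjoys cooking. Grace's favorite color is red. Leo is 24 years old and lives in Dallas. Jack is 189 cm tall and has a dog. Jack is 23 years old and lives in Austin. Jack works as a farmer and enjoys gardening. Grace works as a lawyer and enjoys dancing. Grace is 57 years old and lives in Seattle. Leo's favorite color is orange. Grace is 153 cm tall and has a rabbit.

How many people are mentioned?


People: Grace, Jack, Leo. Count = 3

3


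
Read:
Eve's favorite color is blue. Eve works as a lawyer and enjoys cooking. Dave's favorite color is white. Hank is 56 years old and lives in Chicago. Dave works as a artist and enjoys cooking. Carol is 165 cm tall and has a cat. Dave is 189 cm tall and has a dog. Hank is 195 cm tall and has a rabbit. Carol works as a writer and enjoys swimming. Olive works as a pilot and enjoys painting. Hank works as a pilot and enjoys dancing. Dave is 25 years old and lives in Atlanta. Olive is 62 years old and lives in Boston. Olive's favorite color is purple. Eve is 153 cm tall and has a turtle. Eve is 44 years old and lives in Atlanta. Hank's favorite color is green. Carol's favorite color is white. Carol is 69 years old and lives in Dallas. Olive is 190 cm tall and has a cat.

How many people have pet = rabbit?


Count: 1

1


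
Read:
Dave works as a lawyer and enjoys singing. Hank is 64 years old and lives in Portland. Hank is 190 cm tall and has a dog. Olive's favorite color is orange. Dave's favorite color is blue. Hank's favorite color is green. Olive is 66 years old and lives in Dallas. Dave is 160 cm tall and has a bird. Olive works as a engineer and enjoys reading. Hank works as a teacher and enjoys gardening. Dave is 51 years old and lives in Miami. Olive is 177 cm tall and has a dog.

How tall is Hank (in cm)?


Hank is 190 cm tall

190


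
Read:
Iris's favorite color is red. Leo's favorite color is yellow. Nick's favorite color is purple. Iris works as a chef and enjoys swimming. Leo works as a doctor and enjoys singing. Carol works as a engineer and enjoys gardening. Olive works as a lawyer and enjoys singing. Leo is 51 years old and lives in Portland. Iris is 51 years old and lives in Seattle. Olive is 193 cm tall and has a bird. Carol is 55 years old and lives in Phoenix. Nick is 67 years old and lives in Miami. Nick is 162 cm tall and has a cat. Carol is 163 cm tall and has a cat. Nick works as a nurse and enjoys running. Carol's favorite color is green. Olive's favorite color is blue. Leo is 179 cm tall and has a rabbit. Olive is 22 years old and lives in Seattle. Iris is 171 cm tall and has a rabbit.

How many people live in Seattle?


Count in Seattle: 2

2


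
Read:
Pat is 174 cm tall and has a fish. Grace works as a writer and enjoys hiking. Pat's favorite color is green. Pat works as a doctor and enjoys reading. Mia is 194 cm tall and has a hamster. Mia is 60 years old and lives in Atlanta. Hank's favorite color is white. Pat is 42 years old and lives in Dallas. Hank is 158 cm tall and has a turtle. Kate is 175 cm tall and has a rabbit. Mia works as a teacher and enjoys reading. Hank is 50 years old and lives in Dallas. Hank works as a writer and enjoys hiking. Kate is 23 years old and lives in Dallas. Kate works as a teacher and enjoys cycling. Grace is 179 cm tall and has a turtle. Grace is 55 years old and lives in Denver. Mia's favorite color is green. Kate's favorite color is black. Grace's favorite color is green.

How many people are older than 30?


Filter: 4

4


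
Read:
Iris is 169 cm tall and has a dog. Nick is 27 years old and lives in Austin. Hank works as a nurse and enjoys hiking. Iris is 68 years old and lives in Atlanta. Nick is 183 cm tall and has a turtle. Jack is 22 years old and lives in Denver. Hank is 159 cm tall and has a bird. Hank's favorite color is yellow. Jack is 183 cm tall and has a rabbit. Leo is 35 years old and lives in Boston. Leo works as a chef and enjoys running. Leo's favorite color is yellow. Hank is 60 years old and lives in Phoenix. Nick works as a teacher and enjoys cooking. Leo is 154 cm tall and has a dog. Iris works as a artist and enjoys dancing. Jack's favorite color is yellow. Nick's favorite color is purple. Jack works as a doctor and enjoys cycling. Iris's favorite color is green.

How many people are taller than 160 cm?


Taller than 160: 3

3


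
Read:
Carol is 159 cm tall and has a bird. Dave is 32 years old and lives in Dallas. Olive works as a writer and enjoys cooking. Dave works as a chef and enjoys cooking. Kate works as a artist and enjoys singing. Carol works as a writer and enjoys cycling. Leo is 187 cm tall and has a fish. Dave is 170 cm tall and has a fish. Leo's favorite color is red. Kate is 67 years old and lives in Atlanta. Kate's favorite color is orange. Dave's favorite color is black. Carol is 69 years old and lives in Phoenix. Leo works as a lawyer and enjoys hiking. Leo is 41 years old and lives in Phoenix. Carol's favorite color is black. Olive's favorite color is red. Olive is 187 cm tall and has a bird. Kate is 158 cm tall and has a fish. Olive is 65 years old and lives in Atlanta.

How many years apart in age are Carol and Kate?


69 vs 67, diff = 2

2


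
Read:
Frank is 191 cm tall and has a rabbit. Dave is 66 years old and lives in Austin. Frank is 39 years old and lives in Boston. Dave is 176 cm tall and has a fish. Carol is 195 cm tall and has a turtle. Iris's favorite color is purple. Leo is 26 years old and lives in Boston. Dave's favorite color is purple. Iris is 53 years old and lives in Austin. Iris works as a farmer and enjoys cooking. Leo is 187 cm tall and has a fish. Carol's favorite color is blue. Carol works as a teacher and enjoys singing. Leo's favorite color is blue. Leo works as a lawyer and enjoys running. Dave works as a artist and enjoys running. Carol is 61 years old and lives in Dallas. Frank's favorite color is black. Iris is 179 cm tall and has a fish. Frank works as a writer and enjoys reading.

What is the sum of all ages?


53+61+26+66+39 = 245

245


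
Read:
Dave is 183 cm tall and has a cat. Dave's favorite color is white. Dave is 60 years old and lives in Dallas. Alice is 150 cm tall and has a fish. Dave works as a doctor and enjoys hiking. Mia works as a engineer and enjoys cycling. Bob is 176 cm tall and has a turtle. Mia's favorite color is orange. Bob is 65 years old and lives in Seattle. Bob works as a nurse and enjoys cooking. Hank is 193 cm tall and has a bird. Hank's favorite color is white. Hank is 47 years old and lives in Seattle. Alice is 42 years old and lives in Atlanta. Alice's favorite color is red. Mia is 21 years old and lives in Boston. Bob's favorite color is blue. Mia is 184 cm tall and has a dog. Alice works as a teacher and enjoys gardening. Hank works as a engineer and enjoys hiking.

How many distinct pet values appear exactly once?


Unique pet values: 5

5


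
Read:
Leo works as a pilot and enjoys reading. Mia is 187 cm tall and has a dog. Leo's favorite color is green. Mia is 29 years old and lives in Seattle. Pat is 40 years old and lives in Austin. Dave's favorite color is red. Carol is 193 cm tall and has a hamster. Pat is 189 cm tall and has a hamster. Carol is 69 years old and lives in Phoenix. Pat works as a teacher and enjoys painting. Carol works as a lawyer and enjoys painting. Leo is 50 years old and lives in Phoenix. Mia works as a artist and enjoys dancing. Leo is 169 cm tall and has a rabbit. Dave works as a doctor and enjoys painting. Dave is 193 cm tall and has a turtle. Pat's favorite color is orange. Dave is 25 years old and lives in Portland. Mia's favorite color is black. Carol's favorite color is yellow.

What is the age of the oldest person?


Oldest: Carol at 69

69


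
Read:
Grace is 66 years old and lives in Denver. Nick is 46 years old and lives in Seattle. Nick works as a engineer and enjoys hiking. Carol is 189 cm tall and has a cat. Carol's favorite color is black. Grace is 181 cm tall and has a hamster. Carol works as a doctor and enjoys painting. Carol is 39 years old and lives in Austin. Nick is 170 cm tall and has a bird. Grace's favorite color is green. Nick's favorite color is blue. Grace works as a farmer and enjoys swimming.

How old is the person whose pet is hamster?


Person with pet=hamster is Grace, age 66

66


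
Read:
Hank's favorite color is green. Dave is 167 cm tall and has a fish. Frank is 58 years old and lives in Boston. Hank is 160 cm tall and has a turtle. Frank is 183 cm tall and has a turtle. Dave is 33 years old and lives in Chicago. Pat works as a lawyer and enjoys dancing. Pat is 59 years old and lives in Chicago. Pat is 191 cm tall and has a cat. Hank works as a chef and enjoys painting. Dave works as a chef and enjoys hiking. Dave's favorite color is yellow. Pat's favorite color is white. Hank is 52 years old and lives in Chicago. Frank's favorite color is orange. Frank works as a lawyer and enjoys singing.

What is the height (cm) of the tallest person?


Tallest: Pat at 191 cm

191


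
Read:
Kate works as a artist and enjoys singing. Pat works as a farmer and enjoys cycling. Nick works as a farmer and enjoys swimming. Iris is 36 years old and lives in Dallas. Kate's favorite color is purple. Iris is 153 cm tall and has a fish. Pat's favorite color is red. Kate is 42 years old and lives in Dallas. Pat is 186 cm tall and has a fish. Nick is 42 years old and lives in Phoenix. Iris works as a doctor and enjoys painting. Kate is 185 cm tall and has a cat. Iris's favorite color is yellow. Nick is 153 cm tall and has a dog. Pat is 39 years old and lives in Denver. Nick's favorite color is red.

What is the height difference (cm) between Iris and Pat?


|153 - 186| = 33

33


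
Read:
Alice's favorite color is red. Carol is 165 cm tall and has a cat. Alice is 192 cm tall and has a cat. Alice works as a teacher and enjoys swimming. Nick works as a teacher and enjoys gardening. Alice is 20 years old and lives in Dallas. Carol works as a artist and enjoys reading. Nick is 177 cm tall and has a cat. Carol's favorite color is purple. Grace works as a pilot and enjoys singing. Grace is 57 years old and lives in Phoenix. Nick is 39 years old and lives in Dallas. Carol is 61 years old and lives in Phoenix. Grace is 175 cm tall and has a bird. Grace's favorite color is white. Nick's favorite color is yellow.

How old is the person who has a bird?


Person with bird is Grace, age 57

57


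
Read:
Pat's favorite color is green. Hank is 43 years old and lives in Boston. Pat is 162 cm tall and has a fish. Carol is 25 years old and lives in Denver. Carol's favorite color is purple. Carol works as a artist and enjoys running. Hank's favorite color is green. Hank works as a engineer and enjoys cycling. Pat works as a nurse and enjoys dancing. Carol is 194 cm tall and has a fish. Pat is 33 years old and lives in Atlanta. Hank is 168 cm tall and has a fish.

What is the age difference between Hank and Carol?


|43 - 25| = 18

18


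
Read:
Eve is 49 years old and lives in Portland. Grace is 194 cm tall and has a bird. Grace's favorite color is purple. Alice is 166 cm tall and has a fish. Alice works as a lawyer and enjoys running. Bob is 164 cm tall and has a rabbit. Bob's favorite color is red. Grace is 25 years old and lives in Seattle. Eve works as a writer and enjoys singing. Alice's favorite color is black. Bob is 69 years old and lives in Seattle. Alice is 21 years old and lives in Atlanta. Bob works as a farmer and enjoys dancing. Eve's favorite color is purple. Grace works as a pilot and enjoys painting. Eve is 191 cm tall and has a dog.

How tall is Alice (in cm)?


Alice is 166 cm tall

166


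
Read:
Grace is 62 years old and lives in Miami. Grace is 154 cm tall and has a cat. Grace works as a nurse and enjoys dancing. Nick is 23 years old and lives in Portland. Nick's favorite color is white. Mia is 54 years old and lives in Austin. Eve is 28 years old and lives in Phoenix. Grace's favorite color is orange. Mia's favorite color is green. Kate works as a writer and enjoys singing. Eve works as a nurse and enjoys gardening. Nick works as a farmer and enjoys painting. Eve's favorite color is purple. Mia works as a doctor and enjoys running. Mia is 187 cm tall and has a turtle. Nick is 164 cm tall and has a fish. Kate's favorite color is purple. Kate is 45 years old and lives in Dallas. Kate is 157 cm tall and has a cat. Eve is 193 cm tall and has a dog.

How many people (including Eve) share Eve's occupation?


Eve is a nurse. Count = 2

2


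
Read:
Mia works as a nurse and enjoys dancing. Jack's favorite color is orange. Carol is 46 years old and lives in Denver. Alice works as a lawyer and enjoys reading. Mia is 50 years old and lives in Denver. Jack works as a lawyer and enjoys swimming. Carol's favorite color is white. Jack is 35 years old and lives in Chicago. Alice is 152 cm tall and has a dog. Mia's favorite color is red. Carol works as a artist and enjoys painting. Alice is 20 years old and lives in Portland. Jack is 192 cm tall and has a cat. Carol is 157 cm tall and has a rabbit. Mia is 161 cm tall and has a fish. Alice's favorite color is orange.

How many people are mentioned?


People: Alice, Mia, Jack, Carol. Count = 4

4


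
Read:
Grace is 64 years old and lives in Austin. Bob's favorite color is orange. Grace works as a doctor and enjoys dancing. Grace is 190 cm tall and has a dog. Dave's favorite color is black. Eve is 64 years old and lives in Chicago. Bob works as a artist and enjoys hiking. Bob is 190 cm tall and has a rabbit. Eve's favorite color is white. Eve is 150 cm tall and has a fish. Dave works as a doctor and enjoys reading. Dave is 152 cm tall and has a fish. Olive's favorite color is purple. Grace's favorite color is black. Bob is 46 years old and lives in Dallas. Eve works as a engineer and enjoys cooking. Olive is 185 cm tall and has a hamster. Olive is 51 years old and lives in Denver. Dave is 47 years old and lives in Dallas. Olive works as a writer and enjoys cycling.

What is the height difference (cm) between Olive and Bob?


|185 - 190| = 5

5


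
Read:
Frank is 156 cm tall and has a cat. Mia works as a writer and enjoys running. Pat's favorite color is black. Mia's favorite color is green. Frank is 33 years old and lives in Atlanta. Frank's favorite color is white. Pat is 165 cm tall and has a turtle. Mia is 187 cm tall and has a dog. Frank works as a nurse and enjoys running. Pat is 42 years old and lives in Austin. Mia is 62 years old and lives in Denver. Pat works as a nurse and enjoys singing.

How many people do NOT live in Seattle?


Not in Seattle: 3

3


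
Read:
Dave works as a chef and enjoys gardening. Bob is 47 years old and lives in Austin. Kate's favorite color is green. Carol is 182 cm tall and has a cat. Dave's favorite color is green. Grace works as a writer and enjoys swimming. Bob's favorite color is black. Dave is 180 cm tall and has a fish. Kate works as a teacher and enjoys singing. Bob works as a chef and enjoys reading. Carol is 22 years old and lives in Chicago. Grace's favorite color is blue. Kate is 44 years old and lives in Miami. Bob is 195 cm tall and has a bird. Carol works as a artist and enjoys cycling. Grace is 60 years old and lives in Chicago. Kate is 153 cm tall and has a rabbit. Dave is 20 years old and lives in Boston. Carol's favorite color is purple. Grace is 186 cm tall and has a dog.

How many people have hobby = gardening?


Count: 1

1


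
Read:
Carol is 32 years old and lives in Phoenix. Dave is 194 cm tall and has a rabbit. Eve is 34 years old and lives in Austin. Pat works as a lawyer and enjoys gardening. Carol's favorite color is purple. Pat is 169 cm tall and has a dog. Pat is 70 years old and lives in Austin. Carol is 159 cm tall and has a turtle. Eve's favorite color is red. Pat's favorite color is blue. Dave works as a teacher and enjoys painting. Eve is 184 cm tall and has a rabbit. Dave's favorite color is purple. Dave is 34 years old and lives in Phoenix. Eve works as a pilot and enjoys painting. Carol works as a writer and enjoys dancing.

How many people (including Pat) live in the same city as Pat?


Pat lives in Austin. Count = 2

2


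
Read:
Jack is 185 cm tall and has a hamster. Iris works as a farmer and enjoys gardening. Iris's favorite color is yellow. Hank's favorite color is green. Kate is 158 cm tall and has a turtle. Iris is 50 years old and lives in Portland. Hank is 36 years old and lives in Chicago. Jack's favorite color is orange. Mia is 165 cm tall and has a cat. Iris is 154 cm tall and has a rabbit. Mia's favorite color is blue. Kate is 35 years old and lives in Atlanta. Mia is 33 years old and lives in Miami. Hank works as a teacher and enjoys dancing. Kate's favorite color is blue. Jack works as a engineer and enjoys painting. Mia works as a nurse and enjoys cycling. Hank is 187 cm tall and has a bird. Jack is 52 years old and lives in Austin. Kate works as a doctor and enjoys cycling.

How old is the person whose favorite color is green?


Person with favorite color=green is Hank, age 36

36
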